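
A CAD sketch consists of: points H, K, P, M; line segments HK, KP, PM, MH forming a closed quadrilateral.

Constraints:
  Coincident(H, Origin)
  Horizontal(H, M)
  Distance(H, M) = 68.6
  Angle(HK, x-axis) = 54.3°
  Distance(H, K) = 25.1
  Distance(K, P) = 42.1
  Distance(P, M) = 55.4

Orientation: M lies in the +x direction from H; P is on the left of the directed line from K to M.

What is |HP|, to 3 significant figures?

67.0

H is at the origin; HM is horizontal with |HM| = 68.6 and M in +x, so M = (68.6, 0). HK runs at 54.3° with |HK| = 25.1, so K = (14.6, 20.4). P is determined by |KP| = 42.1 and |PM| = 55.4 together: it lies at the intersection of circle(K, 42.1) and circle(M, 55.4). With |KM| = 57.7, the foot of the radical line on KM is 17.6 from K and the perpendicular offset is √(42.1² − 17.6²) = 38.2. Taking the left-of-KM solution: P = (44.6, 49.9).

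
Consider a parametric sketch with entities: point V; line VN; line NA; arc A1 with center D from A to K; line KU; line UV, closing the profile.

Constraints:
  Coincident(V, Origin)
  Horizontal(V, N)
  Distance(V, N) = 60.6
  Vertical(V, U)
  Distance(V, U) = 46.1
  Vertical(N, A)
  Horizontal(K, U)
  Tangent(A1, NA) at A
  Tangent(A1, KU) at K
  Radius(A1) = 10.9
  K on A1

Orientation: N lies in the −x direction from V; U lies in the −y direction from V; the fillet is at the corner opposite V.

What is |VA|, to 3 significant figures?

70.1

V is at the origin; V and N share the same y with |VN| = 60.6 and N on the −x side, so N = (-60.6, 0.00). V and U share the same x with |VU| = 46.1 and U on the −y side, so U = (0.00, -46.1). The virtual corner opposite V is at (-60.6, -46.1). Since A1 is tangent to NA there, DA ⟂ NA and tangency of A1 to KU means the radius DK is perpendicular to KU, with radius 10.9, so the center D sits 10.9 in from both sides at D = (-49.7, -35.2). That places the tangent points at A = (-60.6, -35.2) on NA and K = (-49.7, -46.1) on KU. Then |VA| = |A − V| = 70.1.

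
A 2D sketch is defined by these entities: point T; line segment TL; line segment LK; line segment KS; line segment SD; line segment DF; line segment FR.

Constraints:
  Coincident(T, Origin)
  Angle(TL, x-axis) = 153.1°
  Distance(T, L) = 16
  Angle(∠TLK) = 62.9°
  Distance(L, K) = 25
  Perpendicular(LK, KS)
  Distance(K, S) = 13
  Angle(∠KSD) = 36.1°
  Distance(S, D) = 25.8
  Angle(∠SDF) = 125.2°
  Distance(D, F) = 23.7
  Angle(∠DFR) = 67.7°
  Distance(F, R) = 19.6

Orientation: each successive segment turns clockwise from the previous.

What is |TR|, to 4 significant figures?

40.29

T is at the origin; TL runs at 153.1° with length 16.0, so L = (-14.27, 7.239). ∠TLK = 62.9° gives LK at 36.00° from the x-axis; with |LK| = 25.0, K = (5.957, 21.93). LK is perpendicular to KS, so KS runs at -54.00°; with |KS| = 13.0, S = (13.60, 11.42). ∠KSD = 36.1° gives SD at 162.1° from the x-axis; with |SD| = 25.8, D = (-10.95, 19.35). ∠SDF = 125.2° gives DF at 107.3° from the x-axis; with |DF| = 23.7, F = (-18.00, 41.97). ∠DFR = 67.7° gives FR at -5.000° from the x-axis; with |FR| = 19.6, R = (1.524, 40.27). Then |TR| = |R − T| = 40.29.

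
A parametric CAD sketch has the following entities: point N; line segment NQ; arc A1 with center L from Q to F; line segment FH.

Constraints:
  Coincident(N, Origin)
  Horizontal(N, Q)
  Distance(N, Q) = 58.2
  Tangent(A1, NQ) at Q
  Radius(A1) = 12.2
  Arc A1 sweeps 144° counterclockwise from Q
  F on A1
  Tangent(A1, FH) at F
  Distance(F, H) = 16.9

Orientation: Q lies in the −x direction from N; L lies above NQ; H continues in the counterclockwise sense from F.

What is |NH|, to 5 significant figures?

72.184

N is at the origin; NQ is horizontal with |NQ| = 58.2 and Q on the −x side, so Q = (-58.200, 0.0000). The tangent condition forces LQ to be normal to NQ, so L = Q + (0, 12.2) = (-58.200, 12.200). On A1, Q sits at bearing -90° from L; a 144° counterclockwise sweep puts F at bearing 54°, so F = L + 12.2·(cos 54°, sin 54°) = (-51.029, 22.070). Tangency of A1 to FH means the radius LF is perpendicular to FH, so FH runs along (−sin 54°, cos 54°); with |FH| = 16.9, H = (-64.701, 32.004). Then |NH| = |H − N| = 72.184.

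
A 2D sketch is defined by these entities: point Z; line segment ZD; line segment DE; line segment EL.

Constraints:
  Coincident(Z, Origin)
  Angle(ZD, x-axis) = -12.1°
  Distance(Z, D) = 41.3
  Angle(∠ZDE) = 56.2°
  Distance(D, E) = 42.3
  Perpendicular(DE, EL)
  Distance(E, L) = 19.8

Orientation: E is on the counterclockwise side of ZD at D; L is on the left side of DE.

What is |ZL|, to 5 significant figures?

24.172

Z is at the origin; ZD runs at -12.1° with length 41.3, so D = 41.3·(cos -12.1°, sin -12.1°) = (40.382, -8.6572). ∠ZDE = 56.2°, so DE runs at -12.1° + (180° − 56.2°) = 111.70° from the x-axis; with |DE| = 42.3, E = D + 42.3·(cos 111.70°, sin 111.70°) = (24.742, 30.645). The perpendicularity gives EL at right angles to DE; with |EL| = 19.8 on the left of DE, L = E + 19.8·(-0.92913, -0.36975) = (6.3453, 23.324). Then |ZL| = |L − Z| = 24.172.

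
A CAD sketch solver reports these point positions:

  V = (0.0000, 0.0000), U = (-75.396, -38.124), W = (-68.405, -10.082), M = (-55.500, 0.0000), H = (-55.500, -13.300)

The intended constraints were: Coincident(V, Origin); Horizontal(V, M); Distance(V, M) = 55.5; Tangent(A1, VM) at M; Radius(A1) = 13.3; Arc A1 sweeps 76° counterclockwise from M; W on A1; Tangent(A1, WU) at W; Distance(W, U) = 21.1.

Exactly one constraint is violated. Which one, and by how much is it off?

Distance(W, U) = 21.1 — off by 7.80.

V = (0.00, 0.00) ✓; V.y = 0.00, M.y = 0.00 ✓; |VM| = 55.50 ✓; ∠(HM, MV) = 90.00° ✓; |HM| = 13.30 ✓; bearing(H→W) − bearing(H→M) = 76.00° ✓; |HW| = 13.30 ✓; ∠(HW, WU) = 90.00° ✓; |WU| = 28.90 ✗.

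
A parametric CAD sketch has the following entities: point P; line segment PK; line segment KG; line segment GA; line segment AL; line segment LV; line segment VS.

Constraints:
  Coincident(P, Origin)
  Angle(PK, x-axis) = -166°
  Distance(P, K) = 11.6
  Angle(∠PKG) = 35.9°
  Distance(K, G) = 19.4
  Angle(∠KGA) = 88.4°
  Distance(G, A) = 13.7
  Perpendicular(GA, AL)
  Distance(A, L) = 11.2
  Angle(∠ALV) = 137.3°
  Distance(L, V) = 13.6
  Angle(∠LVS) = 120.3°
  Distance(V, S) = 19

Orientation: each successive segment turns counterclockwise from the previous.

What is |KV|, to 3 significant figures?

4.33

P is at the origin; PK runs at -166.0° with length 11.6, so K = (-11.3, -2.81). ∠PKG = 35.9° gives KG at -21.9° from the x-axis; with |KG| = 19.4, G = (6.74, -10.0). ∠KGA = 88.4° gives GA at 69.7° from the x-axis; with |GA| = 13.7, A = (11.5, 2.81). The perpendicularity gives AL at right angles to GA, so AL runs at 160°; with |AL| = 11.2, L = (0.993, 6.69). ∠ALV = 137.3° gives LV at -158° from the x-axis; with |LV| = 13.6, V = (-11.6, 1.51). Then |KV| = |V − K| = 4.33.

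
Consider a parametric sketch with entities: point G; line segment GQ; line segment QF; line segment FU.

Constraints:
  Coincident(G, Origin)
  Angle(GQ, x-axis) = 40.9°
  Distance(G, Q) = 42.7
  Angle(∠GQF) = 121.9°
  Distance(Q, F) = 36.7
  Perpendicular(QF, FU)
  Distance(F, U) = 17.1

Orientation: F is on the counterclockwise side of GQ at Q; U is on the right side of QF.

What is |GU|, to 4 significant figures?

79.74

∠GQF = 121.9°, so QF runs at 40.9° + (180° − 121.9°) = 99.00° from the x-axis; with |QF| = 36.7, F = Q + 36.7·(cos 99.00°, sin 99.00°) = (26.53, 64.21). QF ⟂ FU; with |FU| = 17.1 on the right of QF, U = F + 17.1·(0.9877, 0.1564) = (43.42, 66.88). Then |GU| = |U − G| = 79.74.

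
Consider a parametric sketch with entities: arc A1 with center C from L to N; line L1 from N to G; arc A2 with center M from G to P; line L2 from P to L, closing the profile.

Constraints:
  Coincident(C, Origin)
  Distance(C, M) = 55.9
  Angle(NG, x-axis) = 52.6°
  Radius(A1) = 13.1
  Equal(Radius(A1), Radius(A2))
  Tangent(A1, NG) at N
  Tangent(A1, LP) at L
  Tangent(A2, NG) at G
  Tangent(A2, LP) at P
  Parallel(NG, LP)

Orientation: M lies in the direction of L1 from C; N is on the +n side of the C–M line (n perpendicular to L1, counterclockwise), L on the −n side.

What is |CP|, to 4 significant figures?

57.41

Tangency of A1 to both parallel lines with radius 13.1 puts N and L at C ± 13.1·n: N = (-10.41, 7.957), L = (10.41, -7.957). Equal radii place G and P the same way about M: G = M + 13.1·n = (23.55, 52.36), P = M − 13.1·n = (44.36, 36.45). Then |CP| = |P − C| = 57.41.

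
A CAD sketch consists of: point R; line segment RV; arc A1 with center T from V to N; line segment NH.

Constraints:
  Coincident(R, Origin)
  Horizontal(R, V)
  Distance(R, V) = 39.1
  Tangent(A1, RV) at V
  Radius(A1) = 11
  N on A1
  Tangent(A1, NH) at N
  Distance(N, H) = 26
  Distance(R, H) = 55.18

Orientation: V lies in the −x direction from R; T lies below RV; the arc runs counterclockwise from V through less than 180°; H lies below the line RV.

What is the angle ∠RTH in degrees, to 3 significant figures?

105°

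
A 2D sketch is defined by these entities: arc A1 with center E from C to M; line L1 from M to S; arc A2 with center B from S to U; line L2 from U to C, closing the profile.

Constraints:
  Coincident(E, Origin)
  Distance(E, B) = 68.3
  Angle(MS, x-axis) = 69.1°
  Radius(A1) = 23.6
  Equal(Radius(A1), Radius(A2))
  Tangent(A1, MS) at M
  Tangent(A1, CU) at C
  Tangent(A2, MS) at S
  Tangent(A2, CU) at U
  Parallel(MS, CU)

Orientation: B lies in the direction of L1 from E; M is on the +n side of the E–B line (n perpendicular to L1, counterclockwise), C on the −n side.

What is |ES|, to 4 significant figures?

72.26

The slot axis is L1's direction at 69.1°, so u = (cos 69.1°, sin 69.1°) = (0.3567, 0.9342) and n = (−sin 69.1°, cos 69.1°) = (-0.9342, 0.3567). E is at the origin and B lies 68.3 along u from E, so B = 68.3·u = (24.37, 63.81). Tangency of A1 to both parallel lines with radius 23.6 puts M and C at E ± 23.6·n: M = (-22.05, 8.419), C = (22.05, -8.419). Equal radii place S and U the same way about B: S = B + 23.6·n = (2.318, 72.23), U = B − 23.6·n = (46.41, 55.39). Then |ES| = |S − E| = 72.26.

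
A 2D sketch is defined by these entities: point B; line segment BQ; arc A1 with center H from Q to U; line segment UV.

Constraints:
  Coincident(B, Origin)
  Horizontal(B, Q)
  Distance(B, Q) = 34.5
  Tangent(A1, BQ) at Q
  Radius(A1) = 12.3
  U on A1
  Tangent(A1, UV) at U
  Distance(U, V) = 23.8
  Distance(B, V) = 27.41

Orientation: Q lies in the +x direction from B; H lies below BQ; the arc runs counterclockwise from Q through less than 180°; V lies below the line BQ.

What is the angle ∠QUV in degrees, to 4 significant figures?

152.0°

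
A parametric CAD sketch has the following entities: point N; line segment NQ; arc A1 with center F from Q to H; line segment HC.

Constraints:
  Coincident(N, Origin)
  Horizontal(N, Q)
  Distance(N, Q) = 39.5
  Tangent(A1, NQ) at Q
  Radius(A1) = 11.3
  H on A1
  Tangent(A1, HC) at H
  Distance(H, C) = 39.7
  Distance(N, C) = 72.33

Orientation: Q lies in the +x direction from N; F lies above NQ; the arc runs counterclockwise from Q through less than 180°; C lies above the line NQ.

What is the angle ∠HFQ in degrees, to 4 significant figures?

89.00°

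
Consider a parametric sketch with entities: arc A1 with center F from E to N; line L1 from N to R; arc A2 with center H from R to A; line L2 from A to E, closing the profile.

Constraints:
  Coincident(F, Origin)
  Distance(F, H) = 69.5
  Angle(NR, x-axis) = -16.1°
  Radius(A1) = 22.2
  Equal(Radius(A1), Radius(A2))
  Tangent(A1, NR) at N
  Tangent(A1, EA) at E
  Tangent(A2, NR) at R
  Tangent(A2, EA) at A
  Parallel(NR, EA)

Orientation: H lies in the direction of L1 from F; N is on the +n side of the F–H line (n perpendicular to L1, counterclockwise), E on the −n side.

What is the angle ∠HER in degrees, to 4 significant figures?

14.86°

The slot axis is L1's direction at -16.1°, so u = (cos -16.1°, sin -16.1°) = (0.9608, -0.2773) and n = (−sin -16.1°, cos -16.1°) = (0.2773, 0.9608). F is at the origin and H lies 69.5 along u from F, so H = 69.5·u = (66.77, -19.27). Tangency of A1 to both parallel lines with radius 22.2 puts N and E at F ± 22.2·n: N = (6.156, 21.33), E = (-6.156, -21.33). Equal radii place R and A the same way about H: R = H + 22.2·n = (72.93, 2.056), A = H − 22.2·n = (60.62, -40.60). Then cos ∠HER = EH·ER / (|EH||ER|), giving 14.86°.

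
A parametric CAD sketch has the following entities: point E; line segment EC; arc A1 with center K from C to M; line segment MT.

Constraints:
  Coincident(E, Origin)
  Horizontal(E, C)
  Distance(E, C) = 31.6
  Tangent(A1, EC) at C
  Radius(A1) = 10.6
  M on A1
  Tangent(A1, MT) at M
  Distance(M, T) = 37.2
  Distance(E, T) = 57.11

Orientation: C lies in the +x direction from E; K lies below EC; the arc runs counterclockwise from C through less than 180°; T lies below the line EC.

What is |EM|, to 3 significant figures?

24.8

Checks: ∠(KC, CE) = 90.00° ✓; |KM| = 10.60 ✓; ∠(KM, MT) = 90.00° ✓; |MT| = 37.20 ✓; |ET| = 57.11 ✓.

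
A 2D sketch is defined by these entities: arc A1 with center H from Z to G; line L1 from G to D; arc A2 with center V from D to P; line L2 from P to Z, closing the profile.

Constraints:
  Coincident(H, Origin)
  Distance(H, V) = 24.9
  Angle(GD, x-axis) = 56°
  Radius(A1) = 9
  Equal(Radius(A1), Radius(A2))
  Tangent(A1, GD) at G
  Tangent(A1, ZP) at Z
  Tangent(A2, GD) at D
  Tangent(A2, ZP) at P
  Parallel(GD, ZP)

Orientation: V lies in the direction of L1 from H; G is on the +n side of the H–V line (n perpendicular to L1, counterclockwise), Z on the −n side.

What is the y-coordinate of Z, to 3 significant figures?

-5.03

H is at the origin and V lies 24.9 along u from H, so V = 24.9·u = (13.9, 20.6). Tangency of A1 to both parallel lines with radius 9.0 puts G and Z at H ± 9.0·n: G = (-7.46, 5.03), Z = (7.46, -5.03). So Z.y = -5.03.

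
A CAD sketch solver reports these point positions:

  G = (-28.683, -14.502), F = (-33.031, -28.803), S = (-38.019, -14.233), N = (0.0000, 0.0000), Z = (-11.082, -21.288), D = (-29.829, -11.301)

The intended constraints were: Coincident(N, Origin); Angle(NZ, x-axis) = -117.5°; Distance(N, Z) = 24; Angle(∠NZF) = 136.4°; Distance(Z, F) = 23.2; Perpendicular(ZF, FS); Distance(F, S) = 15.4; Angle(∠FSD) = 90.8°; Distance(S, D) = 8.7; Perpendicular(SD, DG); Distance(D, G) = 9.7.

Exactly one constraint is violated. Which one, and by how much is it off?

Distance(D, G) = 9.7 — off by 6.30.

N = (0.00, 0.00) ✓; NZ at -117.5° ✓; |NZ| = 24.00 ✓; ∠NZF = 136.4° ✓; |ZF| = 23.20 ✓; ∠(ZF, FS) = 90.00° ✓; |FS| = 15.40 ✓; ∠FSD = 90.80° ✓; |SD| = 8.699 ✓; ∠(SD, DG) = 90.00° ✓; |DG| = 3.400 ✗.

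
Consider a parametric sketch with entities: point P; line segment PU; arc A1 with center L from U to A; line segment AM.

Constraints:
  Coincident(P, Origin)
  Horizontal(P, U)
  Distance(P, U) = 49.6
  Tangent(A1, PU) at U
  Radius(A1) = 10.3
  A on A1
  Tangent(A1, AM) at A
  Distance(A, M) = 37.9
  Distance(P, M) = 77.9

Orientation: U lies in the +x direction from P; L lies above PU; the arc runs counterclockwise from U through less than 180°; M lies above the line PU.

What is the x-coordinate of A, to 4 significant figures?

59.89

P is at the origin; PU is horizontal with |PU| = 49.6 and U on the +x side, so U = (49.60, 0.000). Since A1 is tangent to PU there, LU ⟂ PU, so L = U + (0, 10.3) = (49.60, 10.30). Since LA ⟂ AM (tangency), |LM| = √(10.3² + 37.9²) = 39.27 regardless of where A sits on A1. So M lies on both circle(P, 77.9) and circle(L, 39.27); the above-PU intersection is M = (61.59, 47.70). A is the foot of the tangent from M: A = (59.89, 9.838).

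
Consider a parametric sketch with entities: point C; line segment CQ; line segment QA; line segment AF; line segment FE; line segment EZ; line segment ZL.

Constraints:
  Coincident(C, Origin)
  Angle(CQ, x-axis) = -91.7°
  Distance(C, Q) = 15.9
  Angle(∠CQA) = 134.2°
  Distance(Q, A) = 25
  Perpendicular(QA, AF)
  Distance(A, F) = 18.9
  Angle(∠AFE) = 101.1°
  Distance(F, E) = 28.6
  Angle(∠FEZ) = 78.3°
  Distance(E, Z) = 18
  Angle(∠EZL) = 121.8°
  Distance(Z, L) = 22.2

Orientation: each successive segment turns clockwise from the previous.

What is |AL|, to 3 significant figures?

10.2

C is at the origin; CQ runs at -91.7° with length 15.9, so Q = (-0.472, -15.9). ∠CQA = 134.2° gives QA at -138° from the x-axis; with |QA| = 25.0, A = (-18.9, -32.8). QA ⟂ AF, so AF runs at 132°; with |AF| = 18.9, F = (-31.7, -18.8). ∠AFE = 101.1° gives FE at 53.6° from the x-axis; with |FE| = 28.6, E = (-14.7, 4.17). ∠FEZ = 78.3° gives EZ at -48.1° from the x-axis; with |EZ| = 18.0, Z = (-2.68, -9.23). ∠EZL = 121.8° gives ZL at -106° from the x-axis; with |ZL| = 22.2, L = (-8.91, -30.5). Then |AL| = |L − A| = 10.2.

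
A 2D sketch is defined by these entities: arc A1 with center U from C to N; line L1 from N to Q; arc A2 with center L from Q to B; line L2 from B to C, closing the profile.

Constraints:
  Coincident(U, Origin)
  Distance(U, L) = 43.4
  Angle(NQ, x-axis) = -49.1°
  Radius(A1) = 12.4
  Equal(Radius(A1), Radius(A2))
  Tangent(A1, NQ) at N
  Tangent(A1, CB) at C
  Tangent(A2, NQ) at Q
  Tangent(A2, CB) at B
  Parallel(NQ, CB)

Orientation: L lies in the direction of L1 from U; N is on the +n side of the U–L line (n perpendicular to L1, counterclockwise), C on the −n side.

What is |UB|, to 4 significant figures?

45.14

Tangency of A1 to both parallel lines with radius 12.4 puts N and C at U ± 12.4·n: N = (9.373, 8.119), C = (-9.373, -8.119). Equal radii place Q and B the same way about L: Q = L + 12.4·n = (37.79, -24.69), B = L − 12.4·n = (19.04, -40.92). Then |UB| = |B − U| = 45.14.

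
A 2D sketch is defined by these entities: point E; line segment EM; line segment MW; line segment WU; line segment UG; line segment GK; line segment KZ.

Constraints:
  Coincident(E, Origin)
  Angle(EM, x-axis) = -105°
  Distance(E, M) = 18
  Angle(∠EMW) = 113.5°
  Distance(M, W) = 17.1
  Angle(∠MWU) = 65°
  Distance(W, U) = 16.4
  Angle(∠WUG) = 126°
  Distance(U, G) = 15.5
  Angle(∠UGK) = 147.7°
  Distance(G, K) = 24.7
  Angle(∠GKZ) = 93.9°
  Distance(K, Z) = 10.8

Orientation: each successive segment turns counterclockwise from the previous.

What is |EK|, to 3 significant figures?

22.2

∠WUG = 126.0° gives UG at 130° from the x-axis; with |UG| = 15.5, G = (2.49, -0.299). ∠UGK = 147.7° gives GK at 163° from the x-axis; with |GK| = 24.7, K = (-21.1, 7.01). Then |EK| = |K − E| = 22.2.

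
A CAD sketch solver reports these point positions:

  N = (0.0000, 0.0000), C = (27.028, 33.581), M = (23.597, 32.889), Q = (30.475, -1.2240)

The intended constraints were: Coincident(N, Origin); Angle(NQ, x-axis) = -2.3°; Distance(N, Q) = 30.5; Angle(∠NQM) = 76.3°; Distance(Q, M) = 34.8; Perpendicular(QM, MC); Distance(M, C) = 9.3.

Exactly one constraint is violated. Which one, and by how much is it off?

Distance(M, C) = 9.3 — off by 5.80.

N = (0.00, 0.00) ✓; NQ at -2.300° ✓; |NQ| = 30.50 ✓; ∠NQM = 76.30° ✓; |QM| = 34.80 ✓; ∠(QM, MC) = 90.00° ✓; |MC| = 3.500 ✗.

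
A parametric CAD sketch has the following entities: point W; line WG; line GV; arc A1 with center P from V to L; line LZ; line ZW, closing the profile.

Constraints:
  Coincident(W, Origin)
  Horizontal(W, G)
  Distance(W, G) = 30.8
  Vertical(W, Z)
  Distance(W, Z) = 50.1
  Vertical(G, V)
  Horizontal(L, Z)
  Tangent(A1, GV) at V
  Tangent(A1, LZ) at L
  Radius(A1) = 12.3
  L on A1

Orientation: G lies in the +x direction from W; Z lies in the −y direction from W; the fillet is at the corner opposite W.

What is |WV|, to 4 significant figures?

48.76

The virtual corner opposite W is at (30.80, -50.10). Tangency of A1 to GV means the radius PV is perpendicular to GV and A1 meets LZ tangentially, so PL is at right angles to LZ, with radius 12.3, so the center P sits 12.3 in from both sides at P = (18.50, -37.80). That places the tangent points at V = (30.80, -37.80) on GV and L = (18.50, -50.10) on LZ. Then |WV| = |V − W| = 48.76.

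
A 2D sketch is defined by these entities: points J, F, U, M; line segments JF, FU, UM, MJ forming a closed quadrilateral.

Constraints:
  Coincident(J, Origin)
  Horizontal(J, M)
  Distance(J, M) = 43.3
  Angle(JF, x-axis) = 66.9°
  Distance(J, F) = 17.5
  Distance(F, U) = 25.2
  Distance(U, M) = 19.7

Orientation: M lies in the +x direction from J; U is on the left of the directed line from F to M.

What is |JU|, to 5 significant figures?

35.918

J is at the origin; J and M share the same y with |JM| = 43.3 and M in +x, so M = (43.3, 0). JF runs at 66.9° with |JF| = 17.5, so F = (6.8659, 16.097). U is determined by |FU| = 25.2 and |UM| = 19.7 together: it lies at the intersection of circle(F, 25.2) and circle(M, 19.7). With |FM| = 39.832, the foot of the radical line on FM is 23.016 from F and the perpendicular offset is √(25.2² − 23.016²) = 10.262. Taking the left-of-FM solution: U = (32.066, 16.183).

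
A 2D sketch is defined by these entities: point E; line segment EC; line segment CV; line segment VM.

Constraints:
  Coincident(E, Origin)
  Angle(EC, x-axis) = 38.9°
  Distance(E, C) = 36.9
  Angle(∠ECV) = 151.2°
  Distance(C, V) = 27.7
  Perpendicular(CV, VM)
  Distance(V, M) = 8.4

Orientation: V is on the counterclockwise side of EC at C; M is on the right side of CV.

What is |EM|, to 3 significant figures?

65.5

∠ECV = 151.2°, so CV runs at 38.9° + (180° − 151.2°) = 67.7° from the x-axis; with |CV| = 27.7, V = C + 27.7·(cos 67.7°, sin 67.7°) = (39.2, 48.8). The perpendicularity gives VM at right angles to CV; with |VM| = 8.4 on the right of CV, M = V + 8.4·(0.925, -0.379) = (47.0, 45.6). Then |EM| = |M − E| = 65.5.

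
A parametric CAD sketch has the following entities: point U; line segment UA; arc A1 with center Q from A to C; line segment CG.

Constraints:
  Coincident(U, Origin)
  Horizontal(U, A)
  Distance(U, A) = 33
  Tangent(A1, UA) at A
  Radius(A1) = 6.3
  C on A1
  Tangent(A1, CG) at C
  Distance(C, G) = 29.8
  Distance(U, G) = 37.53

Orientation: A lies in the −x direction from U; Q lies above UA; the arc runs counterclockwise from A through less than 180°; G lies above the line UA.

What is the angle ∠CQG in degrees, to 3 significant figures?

78.1°

Checks: U = (0.00, 0.00) ✓; |QC| = 6.300 ✓; ∠(QC, CG) = 90.00° ✓; |CG| = 29.80 ✓; |UG| = 37.53 ✓.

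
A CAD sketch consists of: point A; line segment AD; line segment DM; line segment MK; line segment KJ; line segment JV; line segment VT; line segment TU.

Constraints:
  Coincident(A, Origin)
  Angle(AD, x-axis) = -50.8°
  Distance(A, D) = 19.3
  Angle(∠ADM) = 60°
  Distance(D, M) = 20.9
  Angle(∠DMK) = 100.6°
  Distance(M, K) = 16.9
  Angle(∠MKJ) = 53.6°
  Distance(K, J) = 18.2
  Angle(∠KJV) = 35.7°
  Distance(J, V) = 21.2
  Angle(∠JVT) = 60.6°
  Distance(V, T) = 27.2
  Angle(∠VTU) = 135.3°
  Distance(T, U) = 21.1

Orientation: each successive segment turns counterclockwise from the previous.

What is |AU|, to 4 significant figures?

24.92

A is at the origin; AD runs at -50.8° with length 19.3, so D = (12.20, -14.96). ∠ADM = 60.0° gives DM at 69.20° from the x-axis; with |DM| = 20.9, M = (19.62, 4.581). ∠DMK = 100.6° gives MK at 148.6° from the x-axis; with |MK| = 16.9, K = (5.195, 13.39). ∠MKJ = 53.6° gives KJ at -85.00° from the x-axis; with |KJ| = 18.2, J = (6.781, -4.744). ∠KJV = 35.7° gives JV at 59.30° from the x-axis; with |JV| = 21.2, V = (17.60, 13.48). ∠JVT = 60.6° gives VT at 178.7° from the x-axis; with |VT| = 27.2, T = (-9.588, 14.10). ∠VTU = 135.3° gives TU at -136.6° from the x-axis; with |TU| = 21.1, U = (-24.92, -0.3958). Then |AU| = |U − A| = 24.92.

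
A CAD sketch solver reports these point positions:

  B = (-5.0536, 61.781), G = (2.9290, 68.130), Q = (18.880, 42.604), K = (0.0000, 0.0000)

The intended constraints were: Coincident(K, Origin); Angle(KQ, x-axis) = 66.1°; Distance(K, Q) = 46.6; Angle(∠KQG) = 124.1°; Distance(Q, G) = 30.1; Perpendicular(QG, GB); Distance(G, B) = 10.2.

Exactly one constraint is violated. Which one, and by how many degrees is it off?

Perpendicular(QG, GB) — off by 6.50°.

K = (0.00, 0.00) ✓; KQ at 66.10° ✓; |KQ| = 46.60 ✓; ∠KQG = 124.1° ✓; |QG| = 30.10 ✓; ∠(QG, GB) = 96.50° ✗; |GB| = 10.20 ✓.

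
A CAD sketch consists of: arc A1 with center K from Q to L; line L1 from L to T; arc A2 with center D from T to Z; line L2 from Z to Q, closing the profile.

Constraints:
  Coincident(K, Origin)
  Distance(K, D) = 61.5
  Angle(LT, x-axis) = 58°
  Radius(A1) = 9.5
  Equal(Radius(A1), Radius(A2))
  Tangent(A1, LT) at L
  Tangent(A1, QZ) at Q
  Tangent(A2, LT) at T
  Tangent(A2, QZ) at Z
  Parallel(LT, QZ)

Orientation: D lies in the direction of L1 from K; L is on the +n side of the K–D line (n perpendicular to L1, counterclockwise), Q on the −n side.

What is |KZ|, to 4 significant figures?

62.23

The slot axis is L1's direction at 58.0°, so u = (cos 58.0°, sin 58.0°) = (0.5299, 0.8480) and n = (−sin 58.0°, cos 58.0°) = (-0.8480, 0.5299). K is at the origin and D lies 61.5 along u from K, so D = 61.5·u = (32.59, 52.15). Tangency of A1 to both parallel lines with radius 9.5 puts L and Q at K ± 9.5·n: L = (-8.056, 5.034), Q = (8.056, -5.034). Equal radii place T and Z the same way about D: T = D + 9.5·n = (24.53, 57.19), Z = D − 9.5·n = (40.65, 47.12). Then |KZ| = |Z − K| = 62.23.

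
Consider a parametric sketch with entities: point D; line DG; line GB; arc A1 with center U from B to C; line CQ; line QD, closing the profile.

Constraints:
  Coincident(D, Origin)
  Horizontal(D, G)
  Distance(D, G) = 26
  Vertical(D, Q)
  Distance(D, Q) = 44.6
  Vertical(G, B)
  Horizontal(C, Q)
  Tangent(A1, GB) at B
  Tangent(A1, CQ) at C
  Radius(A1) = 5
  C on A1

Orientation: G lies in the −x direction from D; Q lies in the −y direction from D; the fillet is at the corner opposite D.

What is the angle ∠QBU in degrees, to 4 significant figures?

10.89°

D is at the origin; D and G share the same y with |DG| = 26.0 and G on the −x side, so G = (-26.00, 0.000). DQ is vertical with |DQ| = 44.6 and Q on the −y side, so Q = (0.000, -44.60). The virtual corner opposite D is at (-26.00, -44.60). The tangent condition forces UB to be normal to GB and since A1 is tangent to CQ there, UC ⟂ CQ, with radius 5.0, so the center U sits 5.0 in from both sides at U = (-21.00, -39.60). That places the tangent points at B = (-26.00, -39.60) on GB and C = (-21.00, -44.60) on CQ. Then cos ∠QBU = BQ·BU / (|BQ||BU|), giving 10.89°.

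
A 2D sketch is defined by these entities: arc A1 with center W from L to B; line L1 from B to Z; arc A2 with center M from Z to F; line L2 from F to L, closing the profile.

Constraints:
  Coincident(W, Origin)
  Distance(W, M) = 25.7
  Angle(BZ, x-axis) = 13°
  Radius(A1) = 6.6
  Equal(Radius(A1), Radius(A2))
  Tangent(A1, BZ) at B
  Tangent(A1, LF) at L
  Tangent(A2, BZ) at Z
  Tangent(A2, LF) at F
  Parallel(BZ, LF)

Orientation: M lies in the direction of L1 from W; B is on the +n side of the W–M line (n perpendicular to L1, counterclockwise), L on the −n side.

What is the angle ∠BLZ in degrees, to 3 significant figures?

62.8°

Tangency of A1 to both parallel lines with radius 6.6 puts B and L at W ± 6.6·n: B = (-1.48, 6.43), L = (1.48, -6.43). Equal radii place Z and F the same way about M: Z = M + 6.6·n = (23.6, 12.2), F = M − 6.6·n = (26.5, -0.650). Then cos ∠BLZ = LB·LZ / (|LB||LZ|), giving 62.8°.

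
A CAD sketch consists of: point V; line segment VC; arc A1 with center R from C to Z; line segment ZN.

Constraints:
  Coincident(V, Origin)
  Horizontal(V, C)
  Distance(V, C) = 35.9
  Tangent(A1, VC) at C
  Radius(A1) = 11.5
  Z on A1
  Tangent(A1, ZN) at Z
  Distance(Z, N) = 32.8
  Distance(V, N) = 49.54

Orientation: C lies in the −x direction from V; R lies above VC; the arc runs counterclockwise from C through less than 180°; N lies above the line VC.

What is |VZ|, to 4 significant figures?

26.79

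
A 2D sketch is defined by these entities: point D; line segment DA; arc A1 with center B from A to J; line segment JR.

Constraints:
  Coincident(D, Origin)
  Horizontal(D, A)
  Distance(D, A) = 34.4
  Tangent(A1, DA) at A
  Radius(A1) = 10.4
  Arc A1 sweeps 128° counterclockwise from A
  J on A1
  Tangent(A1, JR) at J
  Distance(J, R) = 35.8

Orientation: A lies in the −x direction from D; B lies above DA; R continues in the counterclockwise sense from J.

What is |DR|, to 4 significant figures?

65.98

D is at the origin; D and A share the same y with |DA| = 34.4 and A on the −x side, so A = (-34.40, 0.000). Tangency of A1 to DA means the radius BA is perpendicular to DA, so B = A + (0, 10.4) = (-34.40, 10.40). On A1, A sits at bearing -90° from B; a 128° counterclockwise sweep puts J at bearing 38°, so J = B + 10.4·(cos 38°, sin 38°) = (-26.20, 16.80). A1 meets JR tangentially, so BJ is at right angles to JR, so JR runs along (−sin 38°, cos 38°); with |JR| = 35.8, R = (-48.25, 45.01). Then |DR| = |R − D| = 65.98.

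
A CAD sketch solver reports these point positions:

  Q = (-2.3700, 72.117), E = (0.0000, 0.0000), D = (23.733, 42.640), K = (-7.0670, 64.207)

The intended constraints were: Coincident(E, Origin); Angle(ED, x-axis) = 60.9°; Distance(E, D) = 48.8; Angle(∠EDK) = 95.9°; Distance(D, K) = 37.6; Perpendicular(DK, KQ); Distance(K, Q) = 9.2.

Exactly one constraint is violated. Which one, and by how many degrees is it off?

Perpendicular(DK, KQ) — off by 4.30°.

E = (0.00, 0.00) ✓; ED at 60.90° ✓; |ED| = 48.80 ✓; ∠EDK = 95.90° ✓; |DK| = 37.60 ✓; ∠(DK, KQ) = 85.70° ✗; |KQ| = 9.199 ✓.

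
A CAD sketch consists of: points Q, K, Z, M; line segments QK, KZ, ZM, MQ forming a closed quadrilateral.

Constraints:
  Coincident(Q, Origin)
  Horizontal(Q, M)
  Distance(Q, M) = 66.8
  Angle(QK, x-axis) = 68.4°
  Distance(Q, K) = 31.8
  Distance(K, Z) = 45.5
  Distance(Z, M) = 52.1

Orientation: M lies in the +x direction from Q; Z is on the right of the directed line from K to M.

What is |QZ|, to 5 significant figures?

23.151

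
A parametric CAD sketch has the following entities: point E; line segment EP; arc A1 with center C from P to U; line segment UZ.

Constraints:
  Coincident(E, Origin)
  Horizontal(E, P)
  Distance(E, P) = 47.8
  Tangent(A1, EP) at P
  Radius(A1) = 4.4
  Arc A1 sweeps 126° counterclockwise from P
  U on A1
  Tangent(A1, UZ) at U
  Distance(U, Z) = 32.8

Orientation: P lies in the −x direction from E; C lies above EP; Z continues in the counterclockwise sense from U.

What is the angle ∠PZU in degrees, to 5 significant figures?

10.876°

On A1, P sits at bearing -90° from C; a 126° counterclockwise sweep puts U at bearing 36°, so U = C + 4.4·(cos 36°, sin 36°) = (-44.240, 6.9863). The tangent condition forces CU to be normal to UZ, so UZ runs along (−sin 36°, cos 36°); with |UZ| = 32.8, Z = (-63.520, 33.522). Then cos ∠PZU = ZP·ZU / (|ZP||ZU|), giving 10.876°.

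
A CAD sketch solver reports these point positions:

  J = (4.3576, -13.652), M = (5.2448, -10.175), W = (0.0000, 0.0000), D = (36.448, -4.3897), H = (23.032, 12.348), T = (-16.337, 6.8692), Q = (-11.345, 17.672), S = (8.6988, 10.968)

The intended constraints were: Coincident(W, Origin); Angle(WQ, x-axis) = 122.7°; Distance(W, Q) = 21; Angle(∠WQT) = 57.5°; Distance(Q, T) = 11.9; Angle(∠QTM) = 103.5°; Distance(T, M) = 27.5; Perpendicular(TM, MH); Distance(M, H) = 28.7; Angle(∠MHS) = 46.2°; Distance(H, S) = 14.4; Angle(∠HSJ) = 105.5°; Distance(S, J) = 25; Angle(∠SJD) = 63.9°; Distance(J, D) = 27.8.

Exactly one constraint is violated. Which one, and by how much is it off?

Distance(J, D) = 27.8 — off by 5.60.

W = (0.00, 0.00) ✓; WQ at 122.7° ✓; |WQ| = 21.00 ✓; ∠WQT = 57.50° ✓; |QT| = 11.90 ✓; ∠QTM = 103.5° ✓; |TM| = 27.50 ✓; ∠(TM, MH) = 90.00° ✓; |MH| = 28.70 ✓; ∠MHS = 46.20° ✓; |HS| = 14.40 ✓; ∠HSJ = 105.5° ✓; |SJ| = 25.00 ✓; ∠SJD = 63.90° ✓; |JD| = 33.40 ✗.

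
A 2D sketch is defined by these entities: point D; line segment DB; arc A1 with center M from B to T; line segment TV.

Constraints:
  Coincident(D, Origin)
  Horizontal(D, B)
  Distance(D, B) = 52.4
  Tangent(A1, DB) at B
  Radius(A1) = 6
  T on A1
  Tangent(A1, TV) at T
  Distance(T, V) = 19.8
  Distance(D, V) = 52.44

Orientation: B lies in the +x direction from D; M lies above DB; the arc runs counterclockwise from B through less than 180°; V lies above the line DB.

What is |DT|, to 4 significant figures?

58.06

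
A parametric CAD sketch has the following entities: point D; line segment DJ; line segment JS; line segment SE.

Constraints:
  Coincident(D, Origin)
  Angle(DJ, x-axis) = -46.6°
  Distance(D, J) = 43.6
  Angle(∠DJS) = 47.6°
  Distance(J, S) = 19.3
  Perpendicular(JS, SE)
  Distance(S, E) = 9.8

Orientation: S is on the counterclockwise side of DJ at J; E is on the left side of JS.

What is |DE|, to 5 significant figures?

24.569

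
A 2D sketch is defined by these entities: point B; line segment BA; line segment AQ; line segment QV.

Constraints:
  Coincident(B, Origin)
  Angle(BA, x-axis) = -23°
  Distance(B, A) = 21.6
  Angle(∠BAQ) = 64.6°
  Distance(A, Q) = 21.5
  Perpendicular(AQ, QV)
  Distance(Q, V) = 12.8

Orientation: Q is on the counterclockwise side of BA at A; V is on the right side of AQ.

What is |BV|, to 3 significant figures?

34.6

B is at the origin; BA runs at -23.0° with length 21.6, so A = 21.6·(cos -23.0°, sin -23.0°) = (19.9, -8.44). ∠BAQ = 64.6°, so AQ runs at -23.0° + (180° − 64.6°) = 92.4° from the x-axis; with |AQ| = 21.5, Q = A + 21.5·(cos 92.4°, sin 92.4°) = (19.0, 13.0). AQ ⟂ QV; with |QV| = 12.8 on the right of AQ, V = Q + 12.8·(0.999, 0.0419) = (31.8, 13.6). Then |BV| = |V − B| = 34.6.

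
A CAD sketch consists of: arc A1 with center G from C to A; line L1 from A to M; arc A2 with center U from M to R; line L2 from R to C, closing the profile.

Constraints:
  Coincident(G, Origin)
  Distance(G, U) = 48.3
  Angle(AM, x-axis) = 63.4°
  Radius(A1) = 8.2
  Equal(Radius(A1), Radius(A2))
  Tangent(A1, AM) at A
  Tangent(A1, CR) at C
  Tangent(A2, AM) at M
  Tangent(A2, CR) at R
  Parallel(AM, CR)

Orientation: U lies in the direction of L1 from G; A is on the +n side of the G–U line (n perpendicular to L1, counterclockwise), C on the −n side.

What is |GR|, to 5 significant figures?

48.991

Tangency of A1 to both parallel lines with radius 8.2 puts A and C at G ± 8.2·n: A = (-7.3321, 3.6716), C = (7.3321, -3.6716). Equal radii place M and R the same way about U: M = U + 8.2·n = (14.295, 46.859), R = U − 8.2·n = (28.959, 39.516). Then |GR| = |R − G| = 48.991.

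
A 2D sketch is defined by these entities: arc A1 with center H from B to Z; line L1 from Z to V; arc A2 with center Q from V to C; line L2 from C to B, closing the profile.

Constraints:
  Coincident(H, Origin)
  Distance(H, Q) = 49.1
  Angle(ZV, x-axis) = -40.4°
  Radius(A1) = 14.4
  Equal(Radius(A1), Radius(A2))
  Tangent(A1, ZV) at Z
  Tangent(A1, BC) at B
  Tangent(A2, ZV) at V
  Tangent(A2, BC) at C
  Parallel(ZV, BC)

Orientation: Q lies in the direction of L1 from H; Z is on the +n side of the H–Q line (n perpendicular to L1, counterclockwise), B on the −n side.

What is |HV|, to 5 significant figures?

51.168

The slot axis is L1's direction at -40.4°, so u = (cos -40.4°, sin -40.4°) = (0.76154, -0.64812) and n = (−sin -40.4°, cos -40.4°) = (0.64812, 0.76154). H is at the origin and Q lies 49.1 along u from H, so Q = 49.1·u = (37.392, -31.823). Tangency of A1 to both parallel lines with radius 14.4 puts Z and B at H ± 14.4·n: Z = (9.3329, 10.966), B = (-9.3329, -10.966). Equal radii place V and C the same way about Q: V = Q + 14.4·n = (46.724, -20.857), C = Q − 14.4·n = (28.059, -42.789). Then |HV| = |V − H| = 51.168.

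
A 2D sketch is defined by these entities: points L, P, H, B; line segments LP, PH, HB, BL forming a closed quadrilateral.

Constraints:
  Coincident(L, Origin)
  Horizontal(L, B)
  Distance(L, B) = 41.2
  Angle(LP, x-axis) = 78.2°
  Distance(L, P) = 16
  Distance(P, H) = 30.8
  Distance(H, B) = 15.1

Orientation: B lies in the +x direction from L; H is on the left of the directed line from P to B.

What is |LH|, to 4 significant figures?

36.47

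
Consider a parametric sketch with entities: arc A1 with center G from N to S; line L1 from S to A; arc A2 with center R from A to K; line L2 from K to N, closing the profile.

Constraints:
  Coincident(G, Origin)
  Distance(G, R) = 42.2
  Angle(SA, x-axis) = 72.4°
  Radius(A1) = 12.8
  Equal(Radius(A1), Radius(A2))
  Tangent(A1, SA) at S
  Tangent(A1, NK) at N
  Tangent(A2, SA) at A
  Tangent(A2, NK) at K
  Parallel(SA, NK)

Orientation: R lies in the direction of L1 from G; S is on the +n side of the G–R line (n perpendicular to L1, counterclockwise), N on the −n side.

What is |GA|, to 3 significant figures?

44.1

The slot axis is L1's direction at 72.4°, so u = (cos 72.4°, sin 72.4°) = (0.302, 0.953) and n = (−sin 72.4°, cos 72.4°) = (-0.953, 0.302). G is at the origin and R lies 42.2 along u from G, so R = 42.2·u = (12.8, 40.2). Tangency of A1 to both parallel lines with radius 12.8 puts S and N at G ± 12.8·n: S = (-12.2, 3.87), N = (12.2, -3.87). Equal radii place A and K the same way about R: A = R + 12.8·n = (0.559, 44.1), K = R − 12.8·n = (25.0, 36.4). Then |GA| = |A − G| = 44.1.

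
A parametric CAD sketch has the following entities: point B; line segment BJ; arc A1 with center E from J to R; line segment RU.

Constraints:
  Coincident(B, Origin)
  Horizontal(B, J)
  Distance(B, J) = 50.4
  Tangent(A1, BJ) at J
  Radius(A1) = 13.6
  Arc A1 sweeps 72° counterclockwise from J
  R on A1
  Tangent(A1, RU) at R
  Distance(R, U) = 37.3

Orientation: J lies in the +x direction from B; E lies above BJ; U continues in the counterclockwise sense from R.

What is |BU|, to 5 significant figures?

87.279

B is at the origin; BJ is horizontal with |BJ| = 50.4 and J on the +x side, so J = (50.400, 0.0000). A1 meets BJ tangentially, so EJ is at right angles to BJ, so E = J + (0, 13.6) = (50.400, 13.600). On A1, J sits at bearing -90° from E; a 72° counterclockwise sweep puts R at bearing -18°, so R = E + 13.6·(cos -18°, sin -18°) = (63.334, 9.3974). The tangent condition forces ER to be normal to RU, so RU runs along (−sin -18°, cos -18°); with |RU| = 37.3, U = (74.861, 44.872). Then |BU| = |U − B| = 87.279.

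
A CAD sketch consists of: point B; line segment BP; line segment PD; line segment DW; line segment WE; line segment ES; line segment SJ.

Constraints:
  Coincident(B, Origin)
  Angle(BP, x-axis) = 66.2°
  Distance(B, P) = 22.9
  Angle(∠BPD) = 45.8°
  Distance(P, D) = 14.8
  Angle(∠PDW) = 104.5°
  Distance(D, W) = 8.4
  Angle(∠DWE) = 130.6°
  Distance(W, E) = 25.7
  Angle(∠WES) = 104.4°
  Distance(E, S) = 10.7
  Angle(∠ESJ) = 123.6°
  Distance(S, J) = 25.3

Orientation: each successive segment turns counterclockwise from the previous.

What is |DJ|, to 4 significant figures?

28.37

B is at the origin; BP runs at 66.2° with length 22.9, so P = (9.241, 20.95). ∠BPD = 45.8° gives PD at -159.6° from the x-axis; with |PD| = 14.8, D = (-4.631, 15.79). ∠PDW = 104.5° gives DW at -84.10° from the x-axis; with |DW| = 8.4, W = (-3.767, 7.438). ∠DWE = 130.6° gives WE at -34.70° from the x-axis; with |WE| = 25.7, E = (17.36, -7.192). ∠WES = 104.4° gives ES at 40.90° from the x-axis; with |ES| = 10.7, S = (25.45, -0.1866). ∠ESJ = 123.6° gives SJ at 97.30° from the x-axis; with |SJ| = 25.3, J = (22.23, 24.91). Then |DJ| = |J − D| = 28.37.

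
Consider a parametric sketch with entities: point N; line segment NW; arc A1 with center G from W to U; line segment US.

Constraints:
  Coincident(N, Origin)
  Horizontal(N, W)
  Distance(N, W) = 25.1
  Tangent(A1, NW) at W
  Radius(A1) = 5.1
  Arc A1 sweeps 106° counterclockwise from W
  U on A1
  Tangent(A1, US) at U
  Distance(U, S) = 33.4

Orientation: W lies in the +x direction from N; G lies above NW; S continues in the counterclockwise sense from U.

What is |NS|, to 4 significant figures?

43.86

N is at the origin; N and W share the same y with |NW| = 25.1 and W on the +x side, so W = (25.10, 0.000). Since A1 is tangent to NW there, GW ⟂ NW, so G = W + (0, 5.1) = (25.10, 5.100). On A1, W sits at bearing -90° from G; a 106° counterclockwise sweep puts U at bearing 16°, so U = G + 5.1·(cos 16°, sin 16°) = (30.00, 6.506). A1 meets US tangentially, so GU is at right angles to US, so US runs along (−sin 16°, cos 16°); with |US| = 33.4, S = (20.80, 38.61). Then |NS| = |S − N| = 43.86.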